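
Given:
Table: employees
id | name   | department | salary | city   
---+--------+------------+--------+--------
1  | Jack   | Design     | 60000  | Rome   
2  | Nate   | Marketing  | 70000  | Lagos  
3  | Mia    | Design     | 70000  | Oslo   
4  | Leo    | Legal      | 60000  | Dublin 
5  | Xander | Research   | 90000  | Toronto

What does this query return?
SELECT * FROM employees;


SELECT * returns all 5 rows with all columns

5 rows:
1, Jack, Design, 60000, Rome
2, Nate, Marketing, 70000, Lagos
3, Mia, Design, 70000, Oslo
4, Leo, Legal, 60000, Dublin
5, Xander, Research, 90000, Toronto


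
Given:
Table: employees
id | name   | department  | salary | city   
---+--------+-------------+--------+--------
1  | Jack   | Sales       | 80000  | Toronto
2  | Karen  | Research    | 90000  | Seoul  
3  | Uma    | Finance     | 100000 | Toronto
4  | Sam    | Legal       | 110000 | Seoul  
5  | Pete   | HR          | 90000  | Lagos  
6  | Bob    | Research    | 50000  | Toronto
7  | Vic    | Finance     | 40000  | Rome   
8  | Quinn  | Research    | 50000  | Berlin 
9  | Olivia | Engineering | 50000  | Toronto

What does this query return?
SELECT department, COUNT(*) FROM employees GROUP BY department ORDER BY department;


Assigning each row to its department group:
  Jack -> Sales
  Karen -> Research
  Uma -> Finance
  Sam -> Legal
  Pete -> HR
  Bob -> Research
  Vic -> Finance
  Quinn -> Research
  Olivia -> Engineering


6 groups:
Engineering, 1
Finance, 2
HR, 1
Legal, 1
Research, 3
Sales, 1


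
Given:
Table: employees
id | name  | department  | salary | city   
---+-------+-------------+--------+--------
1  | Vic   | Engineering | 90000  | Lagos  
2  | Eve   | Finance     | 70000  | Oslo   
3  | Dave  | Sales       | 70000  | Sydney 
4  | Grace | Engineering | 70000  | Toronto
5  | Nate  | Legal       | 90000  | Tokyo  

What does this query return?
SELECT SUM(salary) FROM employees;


SUM(salary) = 90000 + 70000 + 70000 + 70000 + 90000 = 390000

390000


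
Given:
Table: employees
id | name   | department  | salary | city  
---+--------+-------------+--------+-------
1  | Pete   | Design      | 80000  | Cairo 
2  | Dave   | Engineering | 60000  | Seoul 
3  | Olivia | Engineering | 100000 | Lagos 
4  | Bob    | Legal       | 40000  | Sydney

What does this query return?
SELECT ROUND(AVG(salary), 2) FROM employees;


SUM(salary) = 280000
COUNT = 4
ROUND(AVG, 2) = ROUND(280000 / 4, 2) = 70000.0

70000.0


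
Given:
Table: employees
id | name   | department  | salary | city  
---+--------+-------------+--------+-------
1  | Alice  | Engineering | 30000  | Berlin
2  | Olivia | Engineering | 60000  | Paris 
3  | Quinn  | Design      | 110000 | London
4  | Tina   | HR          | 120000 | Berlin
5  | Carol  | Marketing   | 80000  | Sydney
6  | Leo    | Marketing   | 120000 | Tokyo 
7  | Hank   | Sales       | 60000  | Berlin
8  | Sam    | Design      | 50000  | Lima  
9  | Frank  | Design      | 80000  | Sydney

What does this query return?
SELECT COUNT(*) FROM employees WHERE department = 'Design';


Counting rows where department = 'Design'
  Quinn -> MATCH
  Sam -> MATCH
  Frank -> MATCH


3


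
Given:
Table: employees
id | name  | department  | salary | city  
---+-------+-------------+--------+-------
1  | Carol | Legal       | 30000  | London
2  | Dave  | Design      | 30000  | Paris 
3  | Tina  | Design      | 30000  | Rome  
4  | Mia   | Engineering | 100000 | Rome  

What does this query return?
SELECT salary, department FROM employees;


Projecting columns: salary, department

4 rows:
30000, Legal
30000, Design
30000, Design
100000, Engineering


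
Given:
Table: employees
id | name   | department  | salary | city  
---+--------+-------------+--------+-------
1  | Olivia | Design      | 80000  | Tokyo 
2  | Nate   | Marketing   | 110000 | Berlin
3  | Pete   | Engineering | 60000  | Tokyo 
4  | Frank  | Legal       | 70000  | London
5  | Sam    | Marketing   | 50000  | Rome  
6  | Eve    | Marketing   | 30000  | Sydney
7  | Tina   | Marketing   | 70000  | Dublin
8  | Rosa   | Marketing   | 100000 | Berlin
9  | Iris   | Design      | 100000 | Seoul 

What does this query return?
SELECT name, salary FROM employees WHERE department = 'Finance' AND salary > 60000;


Filtering: department = 'Finance' AND salary > 60000
Matching: 0 rows

Empty result set (0 rows)


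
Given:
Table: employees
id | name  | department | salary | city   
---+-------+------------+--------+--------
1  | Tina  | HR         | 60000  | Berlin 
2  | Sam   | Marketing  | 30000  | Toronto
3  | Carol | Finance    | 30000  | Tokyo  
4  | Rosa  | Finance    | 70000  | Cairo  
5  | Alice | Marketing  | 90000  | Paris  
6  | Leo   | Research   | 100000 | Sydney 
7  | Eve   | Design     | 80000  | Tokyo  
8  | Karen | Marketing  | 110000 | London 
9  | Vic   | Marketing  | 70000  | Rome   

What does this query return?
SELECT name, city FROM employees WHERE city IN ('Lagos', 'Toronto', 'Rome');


Filtering: city IN ('Lagos', 'Toronto', 'Rome')
Matching: 2 rows

2 rows:
Sam, Toronto
Vic, Rome


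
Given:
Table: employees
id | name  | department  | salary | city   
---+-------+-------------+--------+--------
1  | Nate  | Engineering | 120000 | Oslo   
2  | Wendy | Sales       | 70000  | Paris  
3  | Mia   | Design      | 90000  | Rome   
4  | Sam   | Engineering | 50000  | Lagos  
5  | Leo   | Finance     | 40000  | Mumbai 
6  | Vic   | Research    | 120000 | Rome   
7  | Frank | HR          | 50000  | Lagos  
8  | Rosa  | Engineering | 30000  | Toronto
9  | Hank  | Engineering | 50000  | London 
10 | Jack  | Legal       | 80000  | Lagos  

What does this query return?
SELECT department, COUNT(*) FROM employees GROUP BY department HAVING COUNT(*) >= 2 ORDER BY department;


Groups with count >= 2:
  Engineering: 4 -> PASS
  Design: 1 -> filtered out
  Finance: 1 -> filtered out
  HR: 1 -> filtered out
  Legal: 1 -> filtered out
  Research: 1 -> filtered out
  Sales: 1 -> filtered out


1 groups:
Engineering, 4


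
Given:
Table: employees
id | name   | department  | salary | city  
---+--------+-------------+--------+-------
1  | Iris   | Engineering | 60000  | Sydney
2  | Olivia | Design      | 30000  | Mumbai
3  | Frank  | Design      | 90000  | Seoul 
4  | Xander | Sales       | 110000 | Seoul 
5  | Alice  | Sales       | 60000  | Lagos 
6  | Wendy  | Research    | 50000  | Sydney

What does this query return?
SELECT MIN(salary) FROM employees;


Salaries: 60000, 30000, 90000, 110000, 60000, 50000
MIN = 30000

30000


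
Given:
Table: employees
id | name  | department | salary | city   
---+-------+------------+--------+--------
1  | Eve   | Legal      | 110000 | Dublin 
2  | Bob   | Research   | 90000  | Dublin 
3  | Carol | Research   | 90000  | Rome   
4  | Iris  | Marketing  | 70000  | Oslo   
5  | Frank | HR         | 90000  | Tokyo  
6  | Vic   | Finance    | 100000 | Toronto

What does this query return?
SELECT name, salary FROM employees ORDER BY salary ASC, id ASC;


Sorting by salary ASC, then id ASC for ties

6 rows:
Iris, 70000
Bob, 90000
Carol, 90000
Frank, 90000
Vic, 100000
Eve, 110000


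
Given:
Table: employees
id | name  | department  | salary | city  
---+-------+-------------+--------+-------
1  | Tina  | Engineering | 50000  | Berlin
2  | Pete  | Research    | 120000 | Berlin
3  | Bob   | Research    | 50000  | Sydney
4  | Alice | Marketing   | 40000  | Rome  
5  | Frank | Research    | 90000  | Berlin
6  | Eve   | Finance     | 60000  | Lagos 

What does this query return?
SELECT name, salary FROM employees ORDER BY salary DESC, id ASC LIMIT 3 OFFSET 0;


Sort by salary DESC (id ASC tiebreak), then skip 0 and take 3
Rows 1 through 3

3 rows:
Pete, 120000
Frank, 90000
Eve, 60000


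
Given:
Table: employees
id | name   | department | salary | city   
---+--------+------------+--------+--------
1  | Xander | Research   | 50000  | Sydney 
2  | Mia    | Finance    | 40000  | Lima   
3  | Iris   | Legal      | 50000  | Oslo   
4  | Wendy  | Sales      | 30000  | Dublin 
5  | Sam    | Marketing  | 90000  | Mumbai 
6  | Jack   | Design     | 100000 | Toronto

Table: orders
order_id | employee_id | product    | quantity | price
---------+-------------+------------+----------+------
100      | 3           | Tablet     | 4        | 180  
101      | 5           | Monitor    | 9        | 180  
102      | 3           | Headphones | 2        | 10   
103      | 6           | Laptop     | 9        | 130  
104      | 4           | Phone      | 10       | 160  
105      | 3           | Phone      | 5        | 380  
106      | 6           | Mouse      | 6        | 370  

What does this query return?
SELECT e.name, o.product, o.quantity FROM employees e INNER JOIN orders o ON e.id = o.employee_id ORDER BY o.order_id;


Joining employees.id = orders.employee_id:
  employee Iris (id=3) -> order Tablet
  employee Sam (id=5) -> order Monitor
  employee Iris (id=3) -> order Headphones
  employee Jack (id=6) -> order Laptop
  employee Wendy (id=4) -> order Phone
  employee Iris (id=3) -> order Phone
  employee Jack (id=6) -> order Mouse


7 rows:
Iris, Tablet, 4
Sam, Monitor, 9
Iris, Headphones, 2
Jack, Laptop, 9
Wendy, Phone, 10
Iris, Phone, 5
Jack, Mouse, 6


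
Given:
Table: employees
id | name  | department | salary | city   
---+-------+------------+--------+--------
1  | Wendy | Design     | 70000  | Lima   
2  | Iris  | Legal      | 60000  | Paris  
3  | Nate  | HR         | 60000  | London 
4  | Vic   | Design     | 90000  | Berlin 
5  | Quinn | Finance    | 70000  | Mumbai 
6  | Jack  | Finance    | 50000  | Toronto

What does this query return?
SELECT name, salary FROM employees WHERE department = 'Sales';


Filtering: department = 'Sales'
Matching rows: 0

Empty result set (0 rows)


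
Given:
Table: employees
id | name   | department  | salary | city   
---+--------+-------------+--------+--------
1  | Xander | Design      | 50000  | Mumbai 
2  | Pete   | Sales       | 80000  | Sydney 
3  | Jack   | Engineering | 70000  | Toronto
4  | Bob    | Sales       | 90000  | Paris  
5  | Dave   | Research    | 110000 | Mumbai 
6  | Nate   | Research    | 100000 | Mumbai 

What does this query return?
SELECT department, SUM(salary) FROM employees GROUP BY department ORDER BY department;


Summing salary within each department:
  Design: 50000 = 50000
  Engineering: 70000 = 70000
  Research: 110000 + 100000 = 210000
  Sales: 80000 + 90000 = 170000


4 groups:
Design, 50000
Engineering, 70000
Research, 210000
Sales, 170000


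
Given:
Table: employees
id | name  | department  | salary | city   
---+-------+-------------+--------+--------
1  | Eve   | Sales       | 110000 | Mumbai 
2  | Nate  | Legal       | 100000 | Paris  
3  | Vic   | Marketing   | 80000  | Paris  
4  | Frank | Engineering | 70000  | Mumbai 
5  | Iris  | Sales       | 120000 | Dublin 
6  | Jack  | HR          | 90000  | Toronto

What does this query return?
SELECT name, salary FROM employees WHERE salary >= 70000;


Filtering: salary >= 70000
Matching: 6 rows

6 rows:
Eve, 110000
Nate, 100000
Vic, 80000
Frank, 70000
Iris, 120000
Jack, 90000


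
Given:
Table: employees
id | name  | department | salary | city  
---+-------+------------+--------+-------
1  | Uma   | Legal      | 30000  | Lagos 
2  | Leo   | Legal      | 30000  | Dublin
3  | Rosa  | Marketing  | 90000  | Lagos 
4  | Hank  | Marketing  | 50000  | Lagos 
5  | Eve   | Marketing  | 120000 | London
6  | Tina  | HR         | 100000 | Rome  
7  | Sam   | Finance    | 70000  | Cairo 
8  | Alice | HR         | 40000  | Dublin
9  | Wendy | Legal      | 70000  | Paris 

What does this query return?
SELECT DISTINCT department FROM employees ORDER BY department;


All 'department' values (row order): Legal, Legal, Marketing, Marketing, Marketing, HR, Finance, HR, Legal
Removing duplicates leaves 4 unique value(s).

4 values:
Finance
HR
Legal
Marketing


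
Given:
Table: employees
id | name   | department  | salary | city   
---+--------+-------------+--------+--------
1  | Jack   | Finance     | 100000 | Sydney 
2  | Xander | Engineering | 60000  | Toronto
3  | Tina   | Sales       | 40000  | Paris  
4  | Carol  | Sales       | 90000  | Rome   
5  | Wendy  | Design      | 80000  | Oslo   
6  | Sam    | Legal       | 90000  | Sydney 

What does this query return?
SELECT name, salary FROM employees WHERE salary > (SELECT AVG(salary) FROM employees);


Subquery: AVG(salary) = 76666.67
Filtering: salary > 76666.67
  Jack (100000) -> MATCH
  Carol (90000) -> MATCH
  Wendy (80000) -> MATCH
  Sam (90000) -> MATCH


4 rows:
Jack, 100000
Carol, 90000
Wendy, 80000
Sam, 90000


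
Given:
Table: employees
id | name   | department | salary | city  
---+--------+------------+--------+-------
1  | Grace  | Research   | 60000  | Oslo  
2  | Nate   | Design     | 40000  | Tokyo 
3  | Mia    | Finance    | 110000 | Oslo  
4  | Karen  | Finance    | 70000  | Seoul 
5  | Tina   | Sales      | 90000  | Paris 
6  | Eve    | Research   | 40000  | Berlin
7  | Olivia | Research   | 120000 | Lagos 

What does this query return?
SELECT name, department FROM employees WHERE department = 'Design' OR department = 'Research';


Filtering: department = 'Design' OR 'Research'
Matching: 4 rows

4 rows:
Grace, Research
Nate, Design
Eve, Research
Olivia, Research


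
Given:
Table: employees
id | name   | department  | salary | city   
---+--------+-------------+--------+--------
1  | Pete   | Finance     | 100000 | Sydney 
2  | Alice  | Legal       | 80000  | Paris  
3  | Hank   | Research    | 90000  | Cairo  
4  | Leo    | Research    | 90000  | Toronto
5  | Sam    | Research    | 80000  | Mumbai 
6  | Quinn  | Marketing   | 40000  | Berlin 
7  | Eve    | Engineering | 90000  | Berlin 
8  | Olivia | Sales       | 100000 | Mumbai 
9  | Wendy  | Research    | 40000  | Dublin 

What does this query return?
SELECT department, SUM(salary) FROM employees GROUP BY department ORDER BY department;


Summing salary within each department:
  Engineering: 90000 = 90000
  Finance: 100000 = 100000
  Legal: 80000 = 80000
  Marketing: 40000 = 40000
  Research: 90000 + 90000 + 80000 + 40000 = 300000
  Sales: 100000 = 100000


6 groups:
Engineering, 90000
Finance, 100000
Legal, 80000
Marketing, 40000
Research, 300000
Sales, 100000


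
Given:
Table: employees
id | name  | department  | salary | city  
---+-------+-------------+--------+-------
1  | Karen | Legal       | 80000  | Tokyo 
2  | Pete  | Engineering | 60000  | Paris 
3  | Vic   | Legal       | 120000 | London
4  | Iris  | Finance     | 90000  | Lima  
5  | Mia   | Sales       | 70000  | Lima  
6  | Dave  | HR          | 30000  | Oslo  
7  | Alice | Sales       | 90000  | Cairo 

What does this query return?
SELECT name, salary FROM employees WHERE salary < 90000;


Filtering: salary < 90000
Matching: 4 rows

4 rows:
Karen, 80000
Pete, 60000
Mia, 70000
Dave, 30000


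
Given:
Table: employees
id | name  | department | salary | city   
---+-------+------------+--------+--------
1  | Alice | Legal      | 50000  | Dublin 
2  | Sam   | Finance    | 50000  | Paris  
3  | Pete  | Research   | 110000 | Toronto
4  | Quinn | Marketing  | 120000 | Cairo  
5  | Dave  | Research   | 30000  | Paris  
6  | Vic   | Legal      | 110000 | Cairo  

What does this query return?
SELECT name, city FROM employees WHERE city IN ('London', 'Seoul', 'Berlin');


Filtering: city IN ('London', 'Seoul', 'Berlin')
Matching: 0 rows

Empty result set (0 rows)


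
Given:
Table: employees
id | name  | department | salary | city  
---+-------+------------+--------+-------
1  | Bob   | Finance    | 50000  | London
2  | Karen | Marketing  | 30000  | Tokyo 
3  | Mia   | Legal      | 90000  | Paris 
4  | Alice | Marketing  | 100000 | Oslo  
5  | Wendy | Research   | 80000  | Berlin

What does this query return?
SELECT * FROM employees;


SELECT * returns all 5 rows with all columns

5 rows:
1, Bob, Finance, 50000, London
2, Karen, Marketing, 30000, Tokyo
3, Mia, Legal, 90000, Paris
4, Alice, Marketing, 100000, Oslo
5, Wendy, Research, 80000, Berlin


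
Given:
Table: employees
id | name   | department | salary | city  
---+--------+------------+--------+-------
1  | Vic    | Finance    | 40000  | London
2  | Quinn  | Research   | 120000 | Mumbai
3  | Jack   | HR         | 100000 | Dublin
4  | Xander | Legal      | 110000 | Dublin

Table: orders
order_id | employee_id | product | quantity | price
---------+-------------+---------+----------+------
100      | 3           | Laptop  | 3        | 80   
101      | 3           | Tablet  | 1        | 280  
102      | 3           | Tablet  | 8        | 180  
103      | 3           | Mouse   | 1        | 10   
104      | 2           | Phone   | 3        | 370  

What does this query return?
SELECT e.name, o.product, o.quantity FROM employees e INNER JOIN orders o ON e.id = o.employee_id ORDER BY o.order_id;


Joining employees.id = orders.employee_id:
  employee Jack (id=3) -> order Laptop
  employee Jack (id=3) -> order Tablet
  employee Jack (id=3) -> order Tablet
  employee Jack (id=3) -> order Mouse
  employee Quinn (id=2) -> order Phone


5 rows:
Jack, Laptop, 3
Jack, Tablet, 1
Jack, Tablet, 8
Jack, Mouse, 1
Quinn, Phone, 3


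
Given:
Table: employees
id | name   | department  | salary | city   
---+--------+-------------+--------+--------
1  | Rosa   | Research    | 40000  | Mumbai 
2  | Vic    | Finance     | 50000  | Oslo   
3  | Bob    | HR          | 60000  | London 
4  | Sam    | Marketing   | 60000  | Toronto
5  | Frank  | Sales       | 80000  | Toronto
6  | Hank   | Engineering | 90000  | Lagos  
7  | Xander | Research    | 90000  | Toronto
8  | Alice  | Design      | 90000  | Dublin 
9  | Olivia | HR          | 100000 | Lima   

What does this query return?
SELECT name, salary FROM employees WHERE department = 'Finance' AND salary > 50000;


Filtering: department = 'Finance' AND salary > 50000
Matching: 0 rows

Empty result set (0 rows)


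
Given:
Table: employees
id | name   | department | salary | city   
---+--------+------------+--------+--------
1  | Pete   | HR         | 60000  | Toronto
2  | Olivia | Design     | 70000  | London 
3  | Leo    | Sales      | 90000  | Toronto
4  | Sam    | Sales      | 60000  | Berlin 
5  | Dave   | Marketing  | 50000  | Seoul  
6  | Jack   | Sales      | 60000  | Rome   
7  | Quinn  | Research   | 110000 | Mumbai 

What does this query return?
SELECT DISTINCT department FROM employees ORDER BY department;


All 'department' values (row order): HR, Design, Sales, Sales, Marketing, Sales, Research
Removing duplicates leaves 5 unique value(s).

5 values:
Design
HR
Marketing
Research
Sales


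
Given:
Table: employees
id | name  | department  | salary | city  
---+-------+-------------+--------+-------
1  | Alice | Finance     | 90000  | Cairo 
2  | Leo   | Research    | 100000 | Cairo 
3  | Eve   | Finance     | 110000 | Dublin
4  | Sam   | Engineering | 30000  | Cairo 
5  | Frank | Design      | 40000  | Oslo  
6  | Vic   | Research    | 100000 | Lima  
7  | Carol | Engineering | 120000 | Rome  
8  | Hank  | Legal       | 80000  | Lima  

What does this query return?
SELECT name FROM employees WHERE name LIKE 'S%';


LIKE 'S%' matches names starting with 'S'
Matching: 1

1 rows:
Sam


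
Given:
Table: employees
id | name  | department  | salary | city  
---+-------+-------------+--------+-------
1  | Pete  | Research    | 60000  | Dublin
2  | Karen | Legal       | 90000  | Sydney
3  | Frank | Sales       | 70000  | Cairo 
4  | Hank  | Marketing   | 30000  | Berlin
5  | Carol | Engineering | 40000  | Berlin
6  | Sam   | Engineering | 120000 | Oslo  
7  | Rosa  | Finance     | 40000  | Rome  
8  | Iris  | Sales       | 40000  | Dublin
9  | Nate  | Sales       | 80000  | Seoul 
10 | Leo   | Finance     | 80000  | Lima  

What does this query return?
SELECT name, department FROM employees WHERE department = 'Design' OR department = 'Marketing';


Filtering: department = 'Design' OR 'Marketing'
Matching: 1 rows

1 rows:
Hank, Marketing


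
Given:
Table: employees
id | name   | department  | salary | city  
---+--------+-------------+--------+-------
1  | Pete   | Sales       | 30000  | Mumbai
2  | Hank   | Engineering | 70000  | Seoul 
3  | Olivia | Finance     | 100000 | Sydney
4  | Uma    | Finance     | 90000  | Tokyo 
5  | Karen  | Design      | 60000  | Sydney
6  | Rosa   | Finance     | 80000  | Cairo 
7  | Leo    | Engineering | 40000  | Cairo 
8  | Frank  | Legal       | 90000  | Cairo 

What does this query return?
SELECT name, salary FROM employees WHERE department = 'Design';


Filtering: department = 'Design'
Matching rows: 1

1 rows:
Karen, 60000


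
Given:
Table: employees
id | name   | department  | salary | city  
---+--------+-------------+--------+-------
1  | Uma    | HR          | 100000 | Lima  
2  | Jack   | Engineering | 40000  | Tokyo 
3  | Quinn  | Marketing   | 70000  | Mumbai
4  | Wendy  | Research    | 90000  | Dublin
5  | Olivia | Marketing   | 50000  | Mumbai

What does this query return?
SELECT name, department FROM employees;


Projecting columns: name, department

5 rows:
Uma, HR
Jack, Engineering
Quinn, Marketing
Wendy, Research
Olivia, Marketing


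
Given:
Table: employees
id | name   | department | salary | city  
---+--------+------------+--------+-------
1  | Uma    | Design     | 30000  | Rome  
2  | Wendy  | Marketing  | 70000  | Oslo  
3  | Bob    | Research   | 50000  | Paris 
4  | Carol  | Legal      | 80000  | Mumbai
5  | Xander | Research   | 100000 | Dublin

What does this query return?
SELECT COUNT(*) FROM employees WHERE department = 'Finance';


Counting rows where department = 'Finance'


0


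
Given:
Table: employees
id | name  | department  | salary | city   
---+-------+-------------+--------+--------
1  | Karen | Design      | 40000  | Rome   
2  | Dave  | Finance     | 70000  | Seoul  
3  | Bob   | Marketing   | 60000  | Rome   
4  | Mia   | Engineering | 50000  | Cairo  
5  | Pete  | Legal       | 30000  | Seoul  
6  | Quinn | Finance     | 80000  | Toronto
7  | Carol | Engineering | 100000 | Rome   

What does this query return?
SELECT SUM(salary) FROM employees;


SUM(salary) = 40000 + 70000 + 60000 + 50000 + 30000 + 80000 + 100000 = 430000

430000


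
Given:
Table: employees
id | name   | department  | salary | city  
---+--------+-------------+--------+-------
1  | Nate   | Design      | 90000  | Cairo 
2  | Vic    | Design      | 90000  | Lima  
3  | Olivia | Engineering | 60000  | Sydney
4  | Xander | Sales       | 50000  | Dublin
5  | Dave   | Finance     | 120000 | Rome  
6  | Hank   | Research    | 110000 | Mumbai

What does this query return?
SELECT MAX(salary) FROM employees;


Salaries: 90000, 90000, 60000, 50000, 120000, 110000
MAX = 120000

120000


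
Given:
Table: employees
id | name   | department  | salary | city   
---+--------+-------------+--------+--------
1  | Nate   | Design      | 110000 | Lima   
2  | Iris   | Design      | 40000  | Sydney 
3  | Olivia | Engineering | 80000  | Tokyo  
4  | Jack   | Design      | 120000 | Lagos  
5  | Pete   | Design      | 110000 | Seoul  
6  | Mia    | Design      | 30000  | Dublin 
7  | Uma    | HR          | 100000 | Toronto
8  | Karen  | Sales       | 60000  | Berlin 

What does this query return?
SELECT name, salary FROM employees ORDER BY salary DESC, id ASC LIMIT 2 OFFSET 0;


Sort by salary DESC (id ASC tiebreak), then skip 0 and take 2
Rows 1 through 2

2 rows:
Jack, 120000
Nate, 110000


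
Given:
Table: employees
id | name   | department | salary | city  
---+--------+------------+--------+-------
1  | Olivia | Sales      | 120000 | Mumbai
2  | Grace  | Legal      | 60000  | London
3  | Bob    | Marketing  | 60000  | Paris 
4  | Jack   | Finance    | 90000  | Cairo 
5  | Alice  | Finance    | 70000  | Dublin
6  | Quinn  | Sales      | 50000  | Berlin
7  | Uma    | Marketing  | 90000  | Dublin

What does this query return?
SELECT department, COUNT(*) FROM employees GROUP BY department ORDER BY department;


Assigning each row to its department group:
  Olivia -> Sales
  Grace -> Legal
  Bob -> Marketing
  Jack -> Finance
  Alice -> Finance
  Quinn -> Sales
  Uma -> Marketing


4 groups:
Finance, 2
Legal, 1
Marketing, 2
Sales, 2


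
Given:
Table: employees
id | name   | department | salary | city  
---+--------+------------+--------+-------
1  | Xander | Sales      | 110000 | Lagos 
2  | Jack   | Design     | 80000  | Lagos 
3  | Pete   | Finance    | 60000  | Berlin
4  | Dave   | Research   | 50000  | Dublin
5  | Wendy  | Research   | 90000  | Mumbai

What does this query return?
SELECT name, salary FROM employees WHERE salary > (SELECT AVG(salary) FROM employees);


Subquery: AVG(salary) = 78000.0
Filtering: salary > 78000.0
  Xander (110000) -> MATCH
  Jack (80000) -> MATCH
  Wendy (90000) -> MATCH


3 rows:
Xander, 110000
Jack, 80000
Wendy, 90000


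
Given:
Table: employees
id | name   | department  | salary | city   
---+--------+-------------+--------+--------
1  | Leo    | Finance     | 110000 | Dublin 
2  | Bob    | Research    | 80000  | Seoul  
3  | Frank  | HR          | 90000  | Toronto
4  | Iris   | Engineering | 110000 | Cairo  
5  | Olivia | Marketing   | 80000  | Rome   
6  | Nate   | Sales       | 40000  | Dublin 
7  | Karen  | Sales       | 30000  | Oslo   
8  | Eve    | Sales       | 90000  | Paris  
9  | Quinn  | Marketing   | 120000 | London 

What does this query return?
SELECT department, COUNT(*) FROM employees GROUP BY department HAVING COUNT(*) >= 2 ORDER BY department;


Groups with count >= 2:
  Marketing: 2 -> PASS
  Sales: 3 -> PASS
  Engineering: 1 -> filtered out
  Finance: 1 -> filtered out
  HR: 1 -> filtered out
  Research: 1 -> filtered out


2 groups:
Marketing, 2
Sales, 3


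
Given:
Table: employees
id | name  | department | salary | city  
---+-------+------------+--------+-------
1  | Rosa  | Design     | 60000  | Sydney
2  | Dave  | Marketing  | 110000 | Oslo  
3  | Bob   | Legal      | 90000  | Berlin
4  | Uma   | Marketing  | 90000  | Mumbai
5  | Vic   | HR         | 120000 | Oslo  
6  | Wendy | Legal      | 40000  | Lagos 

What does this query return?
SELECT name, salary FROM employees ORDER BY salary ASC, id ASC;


Sorting by salary ASC, then id ASC for ties

6 rows:
Wendy, 40000
Rosa, 60000
Bob, 90000
Uma, 90000
Dave, 110000
Vic, 120000


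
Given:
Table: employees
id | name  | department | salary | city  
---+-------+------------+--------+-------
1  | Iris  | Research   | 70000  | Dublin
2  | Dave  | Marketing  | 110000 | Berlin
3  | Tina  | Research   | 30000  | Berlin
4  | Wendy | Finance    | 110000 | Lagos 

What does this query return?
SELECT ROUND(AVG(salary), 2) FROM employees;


SUM(salary) = 320000
COUNT = 4
ROUND(AVG, 2) = ROUND(320000 / 4, 2) = 80000.0

80000.0


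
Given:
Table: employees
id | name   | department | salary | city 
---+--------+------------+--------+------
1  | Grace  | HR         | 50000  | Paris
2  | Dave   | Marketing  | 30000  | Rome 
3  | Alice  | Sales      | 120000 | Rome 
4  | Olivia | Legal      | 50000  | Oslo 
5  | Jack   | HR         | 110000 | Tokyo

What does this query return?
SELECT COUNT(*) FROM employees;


COUNT(*) counts all rows

5


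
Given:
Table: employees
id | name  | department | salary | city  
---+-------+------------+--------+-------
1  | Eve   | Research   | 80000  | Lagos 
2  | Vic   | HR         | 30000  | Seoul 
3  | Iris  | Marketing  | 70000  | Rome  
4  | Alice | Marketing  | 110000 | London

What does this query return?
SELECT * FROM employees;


SELECT * returns all 4 rows with all columns

4 rows:
1, Eve, Research, 80000, Lagos
2, Vic, HR, 30000, Seoul
3, Iris, Marketing, 70000, Rome
4, Alice, Marketing, 110000, London


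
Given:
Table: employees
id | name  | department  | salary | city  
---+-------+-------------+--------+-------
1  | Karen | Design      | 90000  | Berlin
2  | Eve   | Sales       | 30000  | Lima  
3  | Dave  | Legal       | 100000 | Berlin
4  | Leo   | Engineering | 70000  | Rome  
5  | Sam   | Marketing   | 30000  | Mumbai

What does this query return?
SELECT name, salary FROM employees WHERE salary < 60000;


Filtering: salary < 60000
Matching: 2 rows

2 rows:
Eve, 30000
Sam, 30000


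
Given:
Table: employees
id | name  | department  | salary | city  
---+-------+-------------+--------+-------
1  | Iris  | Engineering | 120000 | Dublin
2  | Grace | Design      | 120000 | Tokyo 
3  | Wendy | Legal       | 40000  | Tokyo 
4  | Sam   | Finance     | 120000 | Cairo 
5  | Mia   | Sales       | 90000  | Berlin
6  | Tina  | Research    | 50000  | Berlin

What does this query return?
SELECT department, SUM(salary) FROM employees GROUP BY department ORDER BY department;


Summing salary within each department:
  Design: 120000 = 120000
  Engineering: 120000 = 120000
  Finance: 120000 = 120000
  Legal: 40000 = 40000
  Research: 50000 = 50000
  Sales: 90000 = 90000


6 groups:
Design, 120000
Engineering, 120000
Finance, 120000
Legal, 40000
Research, 50000
Sales, 90000


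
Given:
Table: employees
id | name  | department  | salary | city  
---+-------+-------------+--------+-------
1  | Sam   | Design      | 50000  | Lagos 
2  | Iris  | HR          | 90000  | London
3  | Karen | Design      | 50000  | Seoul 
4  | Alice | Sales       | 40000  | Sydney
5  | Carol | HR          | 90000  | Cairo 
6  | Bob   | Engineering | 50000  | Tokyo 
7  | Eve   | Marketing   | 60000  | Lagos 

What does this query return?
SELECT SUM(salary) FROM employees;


SUM(salary) = 50000 + 90000 + 50000 + 40000 + 90000 + 50000 + 60000 = 430000

430000


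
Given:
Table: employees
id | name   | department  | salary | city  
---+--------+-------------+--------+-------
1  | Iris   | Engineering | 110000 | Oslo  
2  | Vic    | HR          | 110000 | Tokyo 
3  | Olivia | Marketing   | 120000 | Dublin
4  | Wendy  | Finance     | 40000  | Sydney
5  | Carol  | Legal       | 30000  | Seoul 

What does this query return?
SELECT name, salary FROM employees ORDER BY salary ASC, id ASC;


Sorting by salary ASC, then id ASC for ties

5 rows:
Carol, 30000
Wendy, 40000
Iris, 110000
Vic, 110000
Olivia, 120000


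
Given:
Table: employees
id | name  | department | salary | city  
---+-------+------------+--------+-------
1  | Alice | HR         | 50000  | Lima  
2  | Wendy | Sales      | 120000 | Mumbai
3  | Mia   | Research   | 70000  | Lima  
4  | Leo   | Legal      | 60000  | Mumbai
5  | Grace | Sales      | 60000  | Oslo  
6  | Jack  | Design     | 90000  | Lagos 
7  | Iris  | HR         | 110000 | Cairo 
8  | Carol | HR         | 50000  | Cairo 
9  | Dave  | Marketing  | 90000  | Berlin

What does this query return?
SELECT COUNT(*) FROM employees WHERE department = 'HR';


Counting rows where department = 'HR'
  Alice -> MATCH
  Iris -> MATCH
  Carol -> MATCH


3


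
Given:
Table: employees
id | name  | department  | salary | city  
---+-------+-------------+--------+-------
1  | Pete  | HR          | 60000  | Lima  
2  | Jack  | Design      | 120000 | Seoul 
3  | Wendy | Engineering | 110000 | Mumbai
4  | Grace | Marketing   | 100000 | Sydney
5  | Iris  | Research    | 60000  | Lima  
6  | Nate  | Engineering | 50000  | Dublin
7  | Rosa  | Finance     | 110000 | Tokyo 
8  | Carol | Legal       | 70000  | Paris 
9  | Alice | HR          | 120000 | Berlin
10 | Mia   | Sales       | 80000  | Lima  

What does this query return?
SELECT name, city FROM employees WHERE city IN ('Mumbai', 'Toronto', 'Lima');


Filtering: city IN ('Mumbai', 'Toronto', 'Lima')
Matching: 4 rows

4 rows:
Pete, Lima
Wendy, Mumbai
Iris, Lima
Mia, Lima


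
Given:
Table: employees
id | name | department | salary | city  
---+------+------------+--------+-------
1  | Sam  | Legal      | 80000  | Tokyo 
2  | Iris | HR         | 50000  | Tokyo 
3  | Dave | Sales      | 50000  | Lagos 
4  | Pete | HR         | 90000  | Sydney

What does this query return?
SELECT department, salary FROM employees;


Projecting columns: department, salary

4 rows:
Legal, 80000
HR, 50000
Sales, 50000
HR, 90000


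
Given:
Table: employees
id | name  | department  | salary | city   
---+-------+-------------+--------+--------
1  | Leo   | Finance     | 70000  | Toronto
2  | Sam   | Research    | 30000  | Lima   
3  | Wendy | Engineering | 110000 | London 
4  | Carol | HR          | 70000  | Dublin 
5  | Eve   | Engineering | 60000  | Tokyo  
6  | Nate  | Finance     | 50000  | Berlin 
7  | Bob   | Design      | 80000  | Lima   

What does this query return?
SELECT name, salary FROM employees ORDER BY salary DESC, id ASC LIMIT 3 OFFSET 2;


Sort by salary DESC (id ASC tiebreak), then skip 2 and take 3
Rows 3 through 5

3 rows:
Leo, 70000
Carol, 70000
Eve, 60000


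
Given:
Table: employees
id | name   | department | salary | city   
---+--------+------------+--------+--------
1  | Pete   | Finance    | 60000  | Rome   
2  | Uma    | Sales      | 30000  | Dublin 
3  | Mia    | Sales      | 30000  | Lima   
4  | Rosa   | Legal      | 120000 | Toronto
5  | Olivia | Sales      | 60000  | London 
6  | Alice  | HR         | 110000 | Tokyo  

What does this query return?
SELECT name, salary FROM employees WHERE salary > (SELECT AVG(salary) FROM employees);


Subquery: AVG(salary) = 68333.33
Filtering: salary > 68333.33
  Rosa (120000) -> MATCH
  Alice (110000) -> MATCH


2 rows:
Rosa, 120000
Alice, 110000


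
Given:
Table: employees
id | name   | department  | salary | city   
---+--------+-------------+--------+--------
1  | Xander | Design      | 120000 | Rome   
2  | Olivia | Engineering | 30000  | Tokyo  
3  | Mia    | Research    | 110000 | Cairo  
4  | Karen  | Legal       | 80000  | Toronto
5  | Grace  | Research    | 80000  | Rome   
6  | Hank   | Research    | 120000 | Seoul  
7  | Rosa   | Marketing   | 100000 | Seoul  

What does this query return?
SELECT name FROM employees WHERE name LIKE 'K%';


LIKE 'K%' matches names starting with 'K'
Matching: 1

1 rows:
Karen


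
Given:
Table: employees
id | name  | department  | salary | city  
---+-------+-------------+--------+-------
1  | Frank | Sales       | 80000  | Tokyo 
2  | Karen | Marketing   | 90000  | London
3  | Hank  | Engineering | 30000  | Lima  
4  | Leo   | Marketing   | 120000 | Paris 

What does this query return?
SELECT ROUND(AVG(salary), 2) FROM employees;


SUM(salary) = 320000
COUNT = 4
ROUND(AVG, 2) = ROUND(320000 / 4, 2) = 80000.0

80000.0


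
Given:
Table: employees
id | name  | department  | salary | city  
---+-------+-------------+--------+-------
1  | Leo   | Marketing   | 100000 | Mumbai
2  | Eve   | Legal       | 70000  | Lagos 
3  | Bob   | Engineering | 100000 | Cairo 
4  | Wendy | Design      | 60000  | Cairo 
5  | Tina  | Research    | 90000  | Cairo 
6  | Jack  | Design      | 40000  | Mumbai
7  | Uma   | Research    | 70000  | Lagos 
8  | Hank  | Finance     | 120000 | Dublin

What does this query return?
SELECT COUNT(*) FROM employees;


COUNT(*) counts all rows

8


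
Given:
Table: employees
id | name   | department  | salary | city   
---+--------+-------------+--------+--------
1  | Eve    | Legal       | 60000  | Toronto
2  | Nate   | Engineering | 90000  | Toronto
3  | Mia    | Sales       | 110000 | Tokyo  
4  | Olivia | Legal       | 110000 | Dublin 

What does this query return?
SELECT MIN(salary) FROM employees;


Salaries: 60000, 90000, 110000, 110000
MIN = 60000

60000


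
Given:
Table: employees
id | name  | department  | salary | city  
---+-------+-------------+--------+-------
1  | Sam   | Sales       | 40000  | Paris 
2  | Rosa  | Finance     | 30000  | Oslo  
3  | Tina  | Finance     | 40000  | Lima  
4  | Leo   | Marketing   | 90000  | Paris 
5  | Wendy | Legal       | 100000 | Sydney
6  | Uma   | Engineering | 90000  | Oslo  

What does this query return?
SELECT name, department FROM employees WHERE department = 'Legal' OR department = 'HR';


Filtering: department = 'Legal' OR 'HR'
Matching: 1 rows

1 rows:
Wendy, Legal


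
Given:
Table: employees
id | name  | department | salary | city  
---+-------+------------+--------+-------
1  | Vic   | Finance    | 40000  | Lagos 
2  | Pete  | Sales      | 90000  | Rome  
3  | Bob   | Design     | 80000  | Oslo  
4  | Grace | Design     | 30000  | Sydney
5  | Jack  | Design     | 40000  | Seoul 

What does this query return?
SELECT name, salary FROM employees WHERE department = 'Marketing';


Filtering: department = 'Marketing'
Matching rows: 0

Empty result set (0 rows)


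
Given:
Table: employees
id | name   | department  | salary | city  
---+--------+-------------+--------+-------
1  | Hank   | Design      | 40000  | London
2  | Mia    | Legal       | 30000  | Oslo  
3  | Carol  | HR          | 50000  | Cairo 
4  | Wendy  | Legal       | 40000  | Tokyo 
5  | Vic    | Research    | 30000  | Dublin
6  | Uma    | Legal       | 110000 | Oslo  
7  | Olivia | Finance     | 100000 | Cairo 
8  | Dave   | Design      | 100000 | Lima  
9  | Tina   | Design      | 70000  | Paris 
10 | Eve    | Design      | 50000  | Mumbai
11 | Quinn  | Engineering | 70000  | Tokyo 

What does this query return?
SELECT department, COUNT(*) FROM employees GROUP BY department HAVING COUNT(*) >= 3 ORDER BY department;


Groups with count >= 3:
  Design: 4 -> PASS
  Legal: 3 -> PASS
  Engineering: 1 -> filtered out
  Finance: 1 -> filtered out
  HR: 1 -> filtered out
  Research: 1 -> filtered out


2 groups:
Design, 4
Legal, 3


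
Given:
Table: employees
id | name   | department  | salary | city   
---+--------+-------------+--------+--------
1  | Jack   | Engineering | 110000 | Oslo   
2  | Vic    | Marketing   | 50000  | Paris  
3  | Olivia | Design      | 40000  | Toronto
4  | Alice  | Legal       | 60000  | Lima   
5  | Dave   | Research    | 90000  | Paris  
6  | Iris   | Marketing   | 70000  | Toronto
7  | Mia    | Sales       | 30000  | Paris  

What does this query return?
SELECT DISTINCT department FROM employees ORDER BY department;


All 'department' values (row order): Engineering, Marketing, Design, Legal, Research, Marketing, Sales
Removing duplicates leaves 6 unique value(s).

6 values:
Design
Engineering
Legal
Marketing
Research
Sales


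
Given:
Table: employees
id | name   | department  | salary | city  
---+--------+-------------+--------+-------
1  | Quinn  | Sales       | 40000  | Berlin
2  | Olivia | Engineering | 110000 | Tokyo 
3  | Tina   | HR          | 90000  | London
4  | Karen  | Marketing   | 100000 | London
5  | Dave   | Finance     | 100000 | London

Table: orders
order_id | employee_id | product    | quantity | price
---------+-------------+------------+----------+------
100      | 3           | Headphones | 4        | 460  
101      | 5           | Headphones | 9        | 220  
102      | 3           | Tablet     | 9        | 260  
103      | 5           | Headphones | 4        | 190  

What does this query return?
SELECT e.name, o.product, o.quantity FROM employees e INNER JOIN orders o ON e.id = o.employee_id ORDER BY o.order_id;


Joining employees.id = orders.employee_id:
  employee Tina (id=3) -> order Headphones
  employee Dave (id=5) -> order Headphones
  employee Tina (id=3) -> order Tablet
  employee Dave (id=5) -> order Headphones


4 rows:
Tina, Headphones, 4
Dave, Headphones, 9
Tina, Tablet, 9
Dave, Headphones, 4


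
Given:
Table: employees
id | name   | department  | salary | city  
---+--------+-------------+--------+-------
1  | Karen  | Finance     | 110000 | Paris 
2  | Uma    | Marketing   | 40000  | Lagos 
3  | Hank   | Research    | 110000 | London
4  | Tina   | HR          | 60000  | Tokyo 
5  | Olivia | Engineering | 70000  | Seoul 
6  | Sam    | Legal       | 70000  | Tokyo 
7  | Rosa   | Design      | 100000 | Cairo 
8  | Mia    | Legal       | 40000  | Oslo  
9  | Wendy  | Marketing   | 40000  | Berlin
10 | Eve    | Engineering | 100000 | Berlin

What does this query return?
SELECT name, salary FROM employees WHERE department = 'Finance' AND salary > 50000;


Filtering: department = 'Finance' AND salary > 50000
Matching: 1 rows

1 rows:
Karen, 110000


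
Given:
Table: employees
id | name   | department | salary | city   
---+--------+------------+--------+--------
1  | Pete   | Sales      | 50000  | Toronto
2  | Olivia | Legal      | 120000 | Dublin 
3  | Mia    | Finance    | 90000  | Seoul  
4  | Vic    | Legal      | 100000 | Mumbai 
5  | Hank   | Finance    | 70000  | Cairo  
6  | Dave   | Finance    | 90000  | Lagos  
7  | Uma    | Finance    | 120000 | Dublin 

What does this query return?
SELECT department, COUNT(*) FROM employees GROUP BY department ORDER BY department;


Assigning each row to its department group:
  Pete -> Sales
  Olivia -> Legal
  Mia -> Finance
  Vic -> Legal
  Hank -> Finance
  Dave -> Finance
  Uma -> Finance


3 groups:
Finance, 4
Legal, 2
Sales, 1
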